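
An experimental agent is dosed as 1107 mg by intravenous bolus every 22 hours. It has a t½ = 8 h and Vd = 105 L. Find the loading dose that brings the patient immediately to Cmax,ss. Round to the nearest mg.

1300 mg

f = (1/2)^(22/8) ≈ 0.148651; accumulation ratio R = 1/(1−f) ≈ 1.17461.
Loading dose to hit Cmax,ss on first dose: D_load = D_maint·R ≈ 1107 × 1.17461 ≈ 1300.29 mg.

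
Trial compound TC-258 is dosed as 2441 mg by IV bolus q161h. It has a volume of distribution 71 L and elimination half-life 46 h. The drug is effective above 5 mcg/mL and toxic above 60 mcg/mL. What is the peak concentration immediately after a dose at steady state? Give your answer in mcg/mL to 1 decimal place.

37.7 mcg/mL

τ/t½ = 161/46 ≈ 3.5, so fraction remaining f = (1/2)^(161/46) ≈ 0.0884.
At steady state, accumulation factor R = 1/(1 − e^(−kτ)) ≈ 1.0970.
Single-dose peak C₀ = D/Vd = 2441/71 ≈ 34.380 mcg/mL.
Steady-state peak Cmax,ss = C₀·R ≈ 34.380 × 1.0970 ≈ 37.715 mcg/mL.
Peak 37.7 mcg/mL vs MTC 60 mcg/mL: below toxic threshold.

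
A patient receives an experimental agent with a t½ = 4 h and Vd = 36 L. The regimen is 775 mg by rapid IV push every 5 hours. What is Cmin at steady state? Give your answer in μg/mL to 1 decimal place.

15.6 μg/mL

Over one 5-h interval, 5/4 ≈ 1.25 half-lives elapse, leaving f ≈ 0.4204 of each dose.
Single-dose peak C₀ = D/Vd = 775/36 ≈ 21.528 μg/mL.
Steady-state trough Cmin,ss = C₀·f/(1−f) ≈ 21.528 × 0.4204/0.5796 ≈ 15.615 μg/mL.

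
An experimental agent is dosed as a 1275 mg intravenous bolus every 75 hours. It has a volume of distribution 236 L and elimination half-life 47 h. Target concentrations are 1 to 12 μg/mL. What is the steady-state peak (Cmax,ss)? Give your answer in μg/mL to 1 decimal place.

τ/t½ = 75/47 ≈ 1.5957, so fraction remaining f = (1/2)^(75/47) ≈ 0.3309.
Accumulation ratio R = 1/(1 − f) ≈ 1/0.6691 ≈ 1.4945.
Single-dose peak C₀ = D/Vd = 1275/236 ≈ 5.403 μg/mL.
Steady-state peak Cmax,ss = C₀·R ≈ 5.403 × 1.4945 ≈ 8.075 μg/mL.
Peak 8.1 μg/mL vs MTC 12 μg/mL: below toxic threshold.

8.1 μg/mL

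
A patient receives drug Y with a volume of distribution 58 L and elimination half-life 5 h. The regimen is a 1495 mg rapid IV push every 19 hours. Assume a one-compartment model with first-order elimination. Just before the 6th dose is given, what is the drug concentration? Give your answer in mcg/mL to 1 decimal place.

f = (1/2)^(τ/t½) = (1/2)^(19/5) ≈ 0.0718.
C₀ = D/Vd = 1495/58 ≈ 25.776 mcg/mL.
Before the 6th dose, 5 doses have been given. Superposition: Cmin = C₀·(f + f² + … + f^5).
≈ 25.776 × (0.0718 + 0.0052 + 0.0004 + 0.0000 + 0.0000) ≈ 25.776 × 0.0774 ≈ 1.995 mcg/mL.

2.0 mcg/mL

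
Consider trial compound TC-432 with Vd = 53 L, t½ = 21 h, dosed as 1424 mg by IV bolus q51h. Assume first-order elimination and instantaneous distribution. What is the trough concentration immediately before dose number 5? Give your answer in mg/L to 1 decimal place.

6.1 mg/L

f = (1/2)^(τ/t½) = (1/2)^(51/21) ≈ 0.1857.
C₀ = D/Vd = 1424/53 ≈ 26.868 mg/L.
Before the 5th dose, 4 doses have been given. Superposition: Cmin = C₀·(f + f² + … + f^4).
≈ 26.868 × (0.1857 + 0.0345 + 0.0064 + 0.0012) ≈ 26.868 × 0.2278 ≈ 6.121 mg/L.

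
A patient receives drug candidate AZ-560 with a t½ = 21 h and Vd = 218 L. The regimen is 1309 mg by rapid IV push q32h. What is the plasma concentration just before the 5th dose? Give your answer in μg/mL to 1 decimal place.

3.2 μg/mL

f = (1/2)^(τ/t½) = (1/2)^(32/21) ≈ 0.3478.
C₀ = D/Vd = 1309/218 ≈ 6.005 μg/mL.
Before the 5th dose, 4 doses have been given. Superposition: Cmin = C₀·(f + f² + … + f^4).
≈ 6.005 × (0.3478 + 0.1210 + 0.0421 + 0.0146) ≈ 6.005 × 0.5255 ≈ 3.156 μg/mL.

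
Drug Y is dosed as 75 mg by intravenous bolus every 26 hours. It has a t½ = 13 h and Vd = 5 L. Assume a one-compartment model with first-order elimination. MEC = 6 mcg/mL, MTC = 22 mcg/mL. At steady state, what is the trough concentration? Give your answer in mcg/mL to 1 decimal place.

5.0 mcg/mL

The dosing interval is 2 half-lives, so f = 2^(−2) = 0.25.
Accumulation ratio R = 1/(1 − f) = 1/0.75 = 4/3.
Single-dose peak C₀ = D/Vd = 75/5 = 15 mcg/mL.
Steady-state peak Cmax,ss = C₀·R = 15 × 4/3 ≈ 20.000 mcg/mL.
Steady-state trough Cmin,ss = Cmax,ss·f ≈ 20.000 × 0.25 ≈ 5.000 mcg/mL.
Trough 5.0 mcg/mL vs MEC 6 mcg/mL: subtherapeutic.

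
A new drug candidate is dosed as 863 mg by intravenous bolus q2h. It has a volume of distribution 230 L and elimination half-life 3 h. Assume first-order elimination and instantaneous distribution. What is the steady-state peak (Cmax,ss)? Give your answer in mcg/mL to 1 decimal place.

10.1 mcg/mL

k = ln2/t½ = ln2/3 ≈ 0.231049 h⁻¹; fraction remaining f = e^(−kτ) = e^(−0.231049×2) ≈ 0.6300.
Accumulation ratio R = 1/(1 − f) ≈ 1/0.3700 ≈ 2.7027.
Each bolus raises the concentration by D/Vd = 863/230 ≈ 3.752 mcg/mL.
Steady-state peak Cmax,ss = C₀·R ≈ 3.752 × 2.7027 ≈ 10.141 mcg/mL.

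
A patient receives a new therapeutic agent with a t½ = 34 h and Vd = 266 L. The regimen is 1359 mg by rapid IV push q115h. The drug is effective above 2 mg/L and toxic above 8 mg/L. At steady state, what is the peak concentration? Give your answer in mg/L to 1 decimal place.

k = ln2/t½ = ln2/34 ≈ 0.020387 h⁻¹; fraction remaining f = e^(−kτ) = e^(−0.020387×115) ≈ 0.0959.
At steady state, accumulation factor R = 1/(1 − e^(−kτ)) ≈ 1.1061.
Single-dose peak C₀ = D/Vd = 1359/266 ≈ 5.109 mg/L.
Steady-state peak Cmax,ss = C₀·R ≈ 5.109 × 1.1061 ≈ 5.651 mg/L.
Peak 5.7 mg/L vs MTC 8 mg/L: below toxic threshold.

5.7 mg/L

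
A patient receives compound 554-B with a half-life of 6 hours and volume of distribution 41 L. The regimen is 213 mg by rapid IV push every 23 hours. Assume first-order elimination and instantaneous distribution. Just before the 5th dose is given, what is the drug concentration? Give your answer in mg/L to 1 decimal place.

0.4 mg/L

f = (1/2)^(τ/t½) = (1/2)^(23/6) ≈ 0.0702.
C₀ = D/Vd = 213/41 ≈ 5.195 mg/L.
Before the 5th dose, 4 doses have been given. Superposition: Cmin = C₀·(f + f² + … + f^4).
≈ 5.195 × (0.0702 + 0.0049 + 0.0003 + 0.0000) ≈ 5.195 × 0.0754 ≈ 0.392 mg/L.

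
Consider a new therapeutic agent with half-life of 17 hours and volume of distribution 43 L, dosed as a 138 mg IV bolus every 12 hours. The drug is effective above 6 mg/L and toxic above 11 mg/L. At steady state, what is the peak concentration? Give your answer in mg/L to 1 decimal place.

Over one 12-h interval, 12/17 ≈ 0.70588 half-lives elapse, leaving f ≈ 0.6131 of each dose.
At steady state, accumulation factor R = 1/(1 − e^(−kτ)) ≈ 2.5846.
Each bolus raises the concentration by D/Vd = 138/43 ≈ 3.209 mg/L.
Cmax,ss = C₀/(1 − f) ≈ 3.209/0.3869 ≈ 8.294 mg/L.
Peak 8.3 mg/L vs MTC 11 mg/L: below toxic threshold.

8.3 mg/L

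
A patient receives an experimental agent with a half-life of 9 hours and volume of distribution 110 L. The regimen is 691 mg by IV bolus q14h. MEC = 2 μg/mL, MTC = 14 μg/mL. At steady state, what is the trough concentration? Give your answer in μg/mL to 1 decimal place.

τ/t½ = 14/9 ≈ 1.5556, so fraction remaining f = (1/2)^(14/9) ≈ 0.3402.
Single-dose peak C₀ = D/Vd = 691/110 ≈ 6.282 μg/mL.
Steady-state trough Cmin,ss = C₀·f/(1−f) ≈ 6.282 × 0.3402/0.6598 ≈ 3.239 μg/mL.
Trough 3.2 μg/mL vs MEC 2 μg/mL: adequate.

3.2 μg/mL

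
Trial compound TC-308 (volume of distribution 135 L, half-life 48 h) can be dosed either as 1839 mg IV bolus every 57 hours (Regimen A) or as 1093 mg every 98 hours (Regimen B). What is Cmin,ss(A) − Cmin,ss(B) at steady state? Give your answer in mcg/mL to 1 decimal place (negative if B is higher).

Regimen A: f = (1/2)^(57/48) ≈ 0.4391; Cmin,ss = (1839/135)·f/(1−f) ≈ 10.664 mcg/mL.
Regimen B: f = (1/2)^(98/48) ≈ 0.2429; Cmin,ss = (1093/135)·f/(1−f) ≈ 2.598 mcg/mL.
Difference ≈ 10.664 − 2.598 ≈ 8.066 mcg/mL.

8.1 mcg/mL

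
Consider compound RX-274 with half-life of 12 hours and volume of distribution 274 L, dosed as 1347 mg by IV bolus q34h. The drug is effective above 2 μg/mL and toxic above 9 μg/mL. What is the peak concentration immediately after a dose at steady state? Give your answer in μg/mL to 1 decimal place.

τ/t½ = 34/12 ≈ 2.8333, so fraction remaining f = (1/2)^(34/12) ≈ 0.1403.
At steady state, accumulation factor R = 1/(1 − e^(−kτ)) ≈ 1.1632.
Single-dose peak C₀ = D/Vd = 1347/274 ≈ 4.916 μg/mL.
Cmax,ss = C₀/(1 − f) ≈ 4.916/0.8597 ≈ 5.718 μg/mL.
Peak 5.7 μg/mL vs MTC 9 μg/mL: below toxic threshold.

5.7 μg/mL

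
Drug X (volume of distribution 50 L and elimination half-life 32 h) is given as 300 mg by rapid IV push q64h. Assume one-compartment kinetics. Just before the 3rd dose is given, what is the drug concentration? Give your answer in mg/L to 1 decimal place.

f = (1/2)^(τ/t½) = (1/2)^(64/32) ≈ 0.2500.
C₀ = D/Vd = 300/50 ≈ 6.000 mg/L.
Before the 3rd dose, 2 doses have been given. Superposition: Cmin = C₀·(f + f²).
≈ 6.000 × (0.2500 + 0.0625) ≈ 6.000 × 0.3125 ≈ 1.875 mg/L.

1.9 mg/L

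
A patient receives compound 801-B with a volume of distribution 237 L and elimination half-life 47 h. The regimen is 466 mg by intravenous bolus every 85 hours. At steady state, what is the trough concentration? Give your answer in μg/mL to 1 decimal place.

k = ln2/t½ = ln2/47 ≈ 0.014748 h⁻¹; fraction remaining f = e^(−kτ) = e^(−0.014748×85) ≈ 0.2855.
Each bolus raises the concentration by D/Vd = 466/237 ≈ 1.966 μg/mL.
Steady-state trough Cmin,ss = C₀·f/(1−f) ≈ 1.966 × 0.2855/0.7145 ≈ 0.786 μg/mL.

0.8 μg/mL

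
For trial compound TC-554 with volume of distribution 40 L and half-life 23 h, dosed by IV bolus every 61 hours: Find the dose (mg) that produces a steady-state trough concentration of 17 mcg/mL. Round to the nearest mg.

3595 mg

τ/t½ = 61/23 ≈ 2.6522, so f = (1/2)^(61/23) ≈ 0.159080.
Cmin,ss = (D/Vd)·f/(1−f), so D = Cmin,ss·Vd·(1−f)/f.
D = 17 × 40 × (1−f)/f ≈ 17 × 40 × 5.28615 ≈ 3594.58 mg.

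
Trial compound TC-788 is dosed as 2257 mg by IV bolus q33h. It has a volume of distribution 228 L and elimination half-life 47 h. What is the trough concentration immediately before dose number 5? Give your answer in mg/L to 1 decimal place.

f = (1/2)^(τ/t½) = (1/2)^(33/47) ≈ 0.6147.
C₀ = D/Vd = 2257/228 ≈ 9.899 mg/L.
Before the 5th dose, 4 doses have been given. Superposition: Cmin = C₀·(f + f² + … + f^4).
≈ 9.899 × (0.6147 + 0.3779 + 0.2323 + 0.1428) ≈ 9.899 × 1.3677 ≈ 13.539 mg/L.

13.5 mg/L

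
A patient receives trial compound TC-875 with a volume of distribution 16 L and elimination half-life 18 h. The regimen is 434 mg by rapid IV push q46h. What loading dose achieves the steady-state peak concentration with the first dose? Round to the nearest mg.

523 mg

f = (1/2)^(46/18) ≈ 0.170099; accumulation ratio R = 1/(1−f) ≈ 1.20496.
Loading dose to hit Cmax,ss on first dose: D_load = D_maint·R ≈ 434 × 1.20496 ≈ 522.95 mg.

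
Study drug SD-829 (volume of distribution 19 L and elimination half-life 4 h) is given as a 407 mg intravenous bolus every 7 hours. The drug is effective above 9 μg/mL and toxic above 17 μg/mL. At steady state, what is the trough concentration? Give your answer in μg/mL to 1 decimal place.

k = ln2/t½ = ln2/4 ≈ 0.173287 h⁻¹; fraction remaining f = e^(−kτ) = e^(−0.173287×7) ≈ 0.2973.
At steady state, accumulation factor R = 1/(1 − e^(−kτ)) ≈ 1.4231.
Single-dose peak C₀ = D/Vd = 407/19 ≈ 21.421 μg/mL.
Steady-state peak Cmax,ss = C₀·R ≈ 21.421 × 1.4231 ≈ 30.484 μg/mL.
Steady-state trough Cmin,ss = Cmax,ss·f ≈ 30.484 × 0.2973 ≈ 9.063 μg/mL.
Trough 9.1 μg/mL vs MEC 9 μg/mL: adequate.

9.1 μg/mL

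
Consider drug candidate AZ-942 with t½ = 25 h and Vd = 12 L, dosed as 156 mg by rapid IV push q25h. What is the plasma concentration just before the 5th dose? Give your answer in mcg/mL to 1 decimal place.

f = (1/2)^(τ/t½) = (1/2)^(25/25) ≈ 0.5000.
C₀ = D/Vd = 156/12 ≈ 13.000 mcg/mL.
Before the 5th dose, 4 doses have been given. Superposition: Cmin = C₀·(f + f² + … + f^4).
≈ 13.000 × (0.5000 + 0.2500 + 0.1250 + 0.0625) ≈ 13.000 × 0.9375 ≈ 12.188 mcg/mL.

12.2 mcg/mL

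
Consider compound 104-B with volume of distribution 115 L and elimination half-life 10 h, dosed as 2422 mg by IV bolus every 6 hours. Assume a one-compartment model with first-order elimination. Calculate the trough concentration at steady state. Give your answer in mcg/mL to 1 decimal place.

k = ln2/t½ = ln2/10 ≈ 0.069315 h⁻¹; fraction remaining f = e^(−kτ) = e^(−0.069315×6) ≈ 0.6598.
Accumulation ratio R = 1/(1 − f) ≈ 1/0.3402 ≈ 2.9394.
Single-dose peak C₀ = D/Vd = 2422/115 ≈ 21.061 mcg/mL.
Cmax,ss = C₀/(1 − f) ≈ 21.061/0.3402 ≈ 61.908 mcg/mL.
Steady-state trough Cmin,ss = Cmax,ss·f ≈ 61.908 × 0.6598 ≈ 40.847 mcg/mL.

40.8 mcg/mL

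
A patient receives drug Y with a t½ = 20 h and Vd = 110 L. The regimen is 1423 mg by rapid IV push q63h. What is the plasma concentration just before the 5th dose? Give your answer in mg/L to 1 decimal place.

f = (1/2)^(τ/t½) = (1/2)^(63/20) ≈ 0.1127.
C₀ = D/Vd = 1423/110 ≈ 12.936 mg/L.
Before the 5th dose, 4 doses have been given. Superposition: Cmin = C₀·(f + f² + … + f^4).
≈ 12.936 × (0.1127 + 0.0127 + 0.0014 + 0.0002) ≈ 12.936 × 0.1270 ≈ 1.643 mg/L.

1.6 mg/L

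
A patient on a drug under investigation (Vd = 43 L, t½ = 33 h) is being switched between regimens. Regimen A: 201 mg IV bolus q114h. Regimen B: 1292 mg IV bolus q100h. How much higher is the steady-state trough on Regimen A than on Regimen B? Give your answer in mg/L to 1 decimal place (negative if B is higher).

Regimen A: f = (1/2)^(114/33) ≈ 0.0912; Cmin,ss = (201/43)·f/(1−f) ≈ 0.469 mg/L.
Regimen B: f = (1/2)^(100/33) ≈ 0.1224; Cmin,ss = (1292/43)·f/(1−f) ≈ 4.191 mg/L.
Difference ≈ 0.469 − 4.191 ≈ -3.722 mg/L.

-3.7 mg/L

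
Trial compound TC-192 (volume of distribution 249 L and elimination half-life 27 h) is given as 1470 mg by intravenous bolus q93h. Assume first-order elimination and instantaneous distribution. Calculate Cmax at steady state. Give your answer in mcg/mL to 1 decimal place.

6.5 mcg/mL

τ/t½ = 93/27 ≈ 3.4444, so fraction remaining f = (1/2)^(93/27) ≈ 0.0919.
At steady state, accumulation factor R = 1/(1 − e^(−kτ)) ≈ 1.1012.
Each bolus raises the concentration by D/Vd = 1470/249 ≈ 5.904 mcg/mL.
Cmax,ss = C₀/(1 − f) ≈ 5.904/0.9081 ≈ 6.501 mcg/mL.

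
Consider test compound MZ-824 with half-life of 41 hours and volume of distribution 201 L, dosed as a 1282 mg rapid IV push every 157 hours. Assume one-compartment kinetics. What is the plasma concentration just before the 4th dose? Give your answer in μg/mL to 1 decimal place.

0.5 μg/mL

f = (1/2)^(τ/t½) = (1/2)^(157/41) ≈ 0.0704.
C₀ = D/Vd = 1282/201 ≈ 6.378 μg/mL.
Before the 4th dose, 3 doses have been given. Superposition: Cmin = C₀·(f + f² + … + f^3).
≈ 6.378 × (0.0704 + 0.0050 + 0.0003) ≈ 6.378 × 0.0757 ≈ 0.483 μg/mL.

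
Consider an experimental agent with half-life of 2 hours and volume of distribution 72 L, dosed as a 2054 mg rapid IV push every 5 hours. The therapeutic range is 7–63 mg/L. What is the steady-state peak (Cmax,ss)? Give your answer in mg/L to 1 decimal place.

Over one 5-h interval, 5/2 ≈ 2.5 half-lives elapse, leaving f ≈ 0.1768 of each dose.
Accumulation ratio R = 1/(1 − f) ≈ 1/0.8232 ≈ 1.2148.
Each bolus raises the concentration by D/Vd = 2054/72 ≈ 28.528 mg/L.
Steady-state peak Cmax,ss = C₀·R ≈ 28.528 × 1.2148 ≈ 34.656 mg/L.
Peak 34.7 mg/L vs MTC 63 mg/L: below toxic threshold.

34.7 mg/L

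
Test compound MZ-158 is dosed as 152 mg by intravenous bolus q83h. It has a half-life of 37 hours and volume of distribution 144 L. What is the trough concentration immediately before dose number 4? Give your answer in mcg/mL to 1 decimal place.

f = (1/2)^(τ/t½) = (1/2)^(83/37) ≈ 0.2112.
C₀ = D/Vd = 152/144 ≈ 1.056 mcg/mL.
Before the 4th dose, 3 doses have been given. Superposition: Cmin = C₀·(f + f² + … + f^3).
≈ 1.056 × (0.2112 + 0.0446 + 0.0094) ≈ 1.056 × 0.2652 ≈ 0.280 mcg/mL.

0.3 mcg/mL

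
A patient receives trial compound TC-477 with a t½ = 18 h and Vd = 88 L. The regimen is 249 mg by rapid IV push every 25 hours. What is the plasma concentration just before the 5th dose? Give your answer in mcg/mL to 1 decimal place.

1.7 mcg/mL

f = (1/2)^(τ/t½) = (1/2)^(25/18) ≈ 0.3819.
C₀ = D/Vd = 249/88 ≈ 2.830 mcg/mL.
Before the 5th dose, 4 doses have been given. Superposition: Cmin = C₀·(f + f² + … + f^4).
≈ 2.830 × (0.3819 + 0.1458 + 0.0557 + 0.0213) ≈ 2.830 × 0.6047 ≈ 1.711 mcg/mL.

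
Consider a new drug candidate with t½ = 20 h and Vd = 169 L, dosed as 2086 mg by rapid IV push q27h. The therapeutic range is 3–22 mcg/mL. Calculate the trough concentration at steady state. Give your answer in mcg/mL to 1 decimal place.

8.0 mcg/mL

Over one 27-h interval, 27/20 ≈ 1.35 half-lives elapse, leaving f ≈ 0.3923 of each dose.
Single-dose peak C₀ = D/Vd = 2086/169 ≈ 12.343 mcg/mL.
Steady-state trough Cmin,ss = C₀·f/(1−f) ≈ 12.343 × 0.3923/0.6077 ≈ 7.968 mcg/mL.
Trough 8.0 mcg/mL vs MEC 3 mcg/mL: adequate.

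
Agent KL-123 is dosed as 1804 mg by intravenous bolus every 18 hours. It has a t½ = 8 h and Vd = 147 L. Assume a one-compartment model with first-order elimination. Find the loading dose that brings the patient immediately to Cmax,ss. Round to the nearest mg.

f = (1/2)^(18/8) ≈ 0.210224; accumulation ratio R = 1/(1−f) ≈ 1.26618.
Loading dose to hit Cmax,ss on first dose: D_load = D_maint·R ≈ 1804 × 1.26618 ≈ 2284.19 mg.

2284 mg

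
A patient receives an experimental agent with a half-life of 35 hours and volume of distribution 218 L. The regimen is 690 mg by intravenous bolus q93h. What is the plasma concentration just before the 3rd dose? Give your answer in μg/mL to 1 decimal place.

f = (1/2)^(τ/t½) = (1/2)^(93/35) ≈ 0.1585.
C₀ = D/Vd = 690/218 ≈ 3.165 μg/mL.
Before the 3rd dose, 2 doses have been given. Superposition: Cmin = C₀·(f + f²).
≈ 3.165 × (0.1585 + 0.0251) ≈ 3.165 × 0.1836 ≈ 0.581 μg/mL.

0.6 μg/mL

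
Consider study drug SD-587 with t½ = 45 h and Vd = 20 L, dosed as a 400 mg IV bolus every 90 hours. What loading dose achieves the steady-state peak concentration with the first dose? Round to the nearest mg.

533 mg

f = (1/2)^(90/45) ≈ 0.250000; accumulation ratio R = 1/(1−f) ≈ 1.33333.
Loading dose to hit Cmax,ss on first dose: D_load = D_maint·R ≈ 400 × 1.33333 ≈ 533.33 mg.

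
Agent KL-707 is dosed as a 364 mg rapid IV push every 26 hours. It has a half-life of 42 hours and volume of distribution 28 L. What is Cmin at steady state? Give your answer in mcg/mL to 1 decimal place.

k = ln2/t½ = ln2/42 ≈ 0.016504 h⁻¹; fraction remaining f = e^(−kτ) = e^(−0.016504×26) ≈ 0.6511.
Each bolus raises the concentration by D/Vd = 364/28 ≈ 13.000 mcg/mL.
Steady-state trough Cmin,ss = C₀·f/(1−f) ≈ 13.000 × 0.6511/0.3489 ≈ 24.260 mcg/mL.

24.3 mcg/mL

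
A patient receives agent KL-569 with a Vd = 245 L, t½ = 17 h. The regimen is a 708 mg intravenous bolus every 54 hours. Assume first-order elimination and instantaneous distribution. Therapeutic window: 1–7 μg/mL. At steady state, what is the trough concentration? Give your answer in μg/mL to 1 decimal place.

Over one 54-h interval, 54/17 ≈ 3.1765 half-lives elapse, leaving f ≈ 0.1106 of each dose.
Each bolus raises the concentration by D/Vd = 708/245 ≈ 2.890 μg/mL.
Steady-state trough Cmin,ss = C₀·f/(1−f) ≈ 2.890 × 0.1106/0.8894 ≈ 0.359 μg/mL.
Trough 0.4 μg/mL vs MEC 1 μg/mL: subtherapeutic.

0.4 μg/mL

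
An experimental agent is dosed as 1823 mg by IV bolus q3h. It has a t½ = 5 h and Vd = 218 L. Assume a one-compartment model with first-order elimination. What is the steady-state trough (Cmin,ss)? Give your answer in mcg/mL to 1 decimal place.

k = ln2/t½ = ln2/5 ≈ 0.138629 h⁻¹; fraction remaining f = e^(−kτ) = e^(−0.138629×3) ≈ 0.6598.
Each bolus raises the concentration by D/Vd = 1823/218 ≈ 8.362 mcg/mL.
Steady-state trough Cmin,ss = C₀·f/(1−f) ≈ 8.362 × 0.6598/0.3402 ≈ 16.218 mcg/mL.

16.2 mcg/mL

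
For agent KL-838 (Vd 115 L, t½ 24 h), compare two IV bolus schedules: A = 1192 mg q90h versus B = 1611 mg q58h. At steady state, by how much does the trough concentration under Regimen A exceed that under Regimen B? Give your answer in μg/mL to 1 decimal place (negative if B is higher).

-2.4 μg/mL

Regimen A: f = (1/2)^(90/24) ≈ 0.0743; Cmin,ss = (1192/115)·f/(1−f) ≈ 0.832 μg/mL.
Regimen B: f = (1/2)^(58/24) ≈ 0.1873; Cmin,ss = (1611/115)·f/(1−f) ≈ 3.229 μg/mL.
Difference ≈ 0.832 − 3.229 ≈ -2.397 μg/mL.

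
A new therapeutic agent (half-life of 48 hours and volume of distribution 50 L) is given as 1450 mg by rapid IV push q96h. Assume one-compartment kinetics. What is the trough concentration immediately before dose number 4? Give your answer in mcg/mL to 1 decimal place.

f = (1/2)^(τ/t½) = (1/2)^(96/48) ≈ 0.2500.
C₀ = D/Vd = 1450/50 ≈ 29.000 mcg/mL.
Before the 4th dose, 3 doses have been given. Superposition: Cmin = C₀·(f + f² + … + f^3).
≈ 29.000 × (0.2500 + 0.0625 + 0.0156) ≈ 29.000 × 0.3281 ≈ 9.515 mcg/mL.

9.5 mcg/mL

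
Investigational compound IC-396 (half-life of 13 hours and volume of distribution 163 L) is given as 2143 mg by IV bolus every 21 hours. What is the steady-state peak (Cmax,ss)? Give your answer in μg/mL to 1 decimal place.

τ/t½ = 21/13 ≈ 1.6154, so fraction remaining f = (1/2)^(21/13) ≈ 0.3264.
At steady state, accumulation factor R = 1/(1 − e^(−kτ)) ≈ 1.4846.
Each bolus raises the concentration by D/Vd = 2143/163 ≈ 13.147 μg/mL.
Steady-state peak Cmax,ss = C₀·R ≈ 13.147 × 1.4846 ≈ 19.518 μg/mL.

19.5 μg/mL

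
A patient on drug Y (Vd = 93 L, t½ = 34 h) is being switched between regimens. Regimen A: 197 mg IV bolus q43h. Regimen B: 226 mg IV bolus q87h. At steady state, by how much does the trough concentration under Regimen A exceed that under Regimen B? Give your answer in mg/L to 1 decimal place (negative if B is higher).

1.0 mg/L

Regimen A: f = (1/2)^(43/34) ≈ 0.4162; Cmin,ss = (197/93)·f/(1−f) ≈ 1.510 mg/L.
Regimen B: f = (1/2)^(87/34) ≈ 0.1697; Cmin,ss = (226/93)·f/(1−f) ≈ 0.497 mg/L.
Difference ≈ 1.510 − 0.497 ≈ 1.013 mg/L.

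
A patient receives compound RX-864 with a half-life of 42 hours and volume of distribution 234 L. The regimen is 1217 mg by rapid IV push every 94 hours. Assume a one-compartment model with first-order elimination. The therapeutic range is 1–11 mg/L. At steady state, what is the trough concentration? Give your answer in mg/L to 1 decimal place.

1.4 mg/L

τ/t½ = 94/42 ≈ 2.2381, so fraction remaining f = (1/2)^(94/42) ≈ 0.2120.
Accumulation ratio R = 1/(1 − f) ≈ 1/0.7880 ≈ 1.2690.
Single-dose peak C₀ = D/Vd = 1217/234 ≈ 5.201 mg/L.
Cmax,ss = C₀/(1 − f) ≈ 5.201/0.7880 ≈ 6.600 mg/L.
One interval later, Cmin,ss = Cmax,ss·e^(−kτ) ≈ 6.600 × 0.2120 ≈ 1.399 mg/L.
Trough 1.4 mg/L vs MEC 1 mg/L: adequate.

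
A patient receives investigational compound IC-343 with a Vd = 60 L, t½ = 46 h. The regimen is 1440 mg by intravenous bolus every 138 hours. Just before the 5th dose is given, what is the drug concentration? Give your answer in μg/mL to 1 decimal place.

3.4 μg/mL

f = (1/2)^(τ/t½) = (1/2)^(138/46) ≈ 0.1250.
C₀ = D/Vd = 1440/60 ≈ 24.000 μg/mL.
Before the 5th dose, 4 doses have been given. Superposition: Cmin = C₀·(f + f² + … + f^4).
≈ 24.000 × (0.1250 + 0.0156 + 0.0020 + 0.0002) ≈ 24.000 × 0.1428 ≈ 3.427 μg/mL.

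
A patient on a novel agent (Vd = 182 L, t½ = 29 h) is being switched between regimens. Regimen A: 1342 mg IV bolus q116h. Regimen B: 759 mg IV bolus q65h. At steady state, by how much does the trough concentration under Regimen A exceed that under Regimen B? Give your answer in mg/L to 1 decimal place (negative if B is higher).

Regimen A: f = (1/2)^(116/29) ≈ 0.0625; Cmin,ss = (1342/182)·f/(1−f) ≈ 0.492 mg/L.
Regimen B: f = (1/2)^(65/29) ≈ 0.2115; Cmin,ss = (759/182)·f/(1−f) ≈ 1.119 mg/L.
Difference ≈ 0.492 − 1.119 ≈ -0.627 mg/L.

-0.6 mg/L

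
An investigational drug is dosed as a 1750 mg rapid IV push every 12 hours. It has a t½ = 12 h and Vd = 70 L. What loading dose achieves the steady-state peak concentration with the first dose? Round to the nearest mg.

f = (1/2)^(12/12) ≈ 0.500000; accumulation ratio R = 1/(1−f) ≈ 2.00000.
Loading dose to hit Cmax,ss on first dose: D_load = D_maint·R ≈ 1750 × 2.00000 ≈ 3500.00 mg.

3500 mg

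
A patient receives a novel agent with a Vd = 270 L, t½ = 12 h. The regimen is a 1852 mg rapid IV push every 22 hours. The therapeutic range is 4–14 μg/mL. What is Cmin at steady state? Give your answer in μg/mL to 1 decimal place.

2.7 μg/mL

Over one 22-h interval, 22/12 ≈ 1.8333 half-lives elapse, leaving f ≈ 0.2806 of each dose.
At steady state, accumulation factor R = 1/(1 − e^(−kτ)) ≈ 1.3900.
Single-dose peak C₀ = D/Vd = 1852/270 ≈ 6.859 μg/mL.
Cmax,ss = C₀/(1 − f) ≈ 6.859/0.7194 ≈ 9.534 μg/mL.
Steady-state trough Cmin,ss = Cmax,ss·f ≈ 9.534 × 0.2806 ≈ 2.675 μg/mL.
Trough 2.7 μg/mL vs MEC 4 μg/mL: subtherapeutic.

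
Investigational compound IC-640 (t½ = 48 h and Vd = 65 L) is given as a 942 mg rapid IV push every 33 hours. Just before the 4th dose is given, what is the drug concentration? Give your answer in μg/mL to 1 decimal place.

f = (1/2)^(τ/t½) = (1/2)^(33/48) ≈ 0.6209.
C₀ = D/Vd = 942/65 ≈ 14.492 μg/mL.
Before the 4th dose, 3 doses have been given. Superposition: Cmin = C₀·(f + f² + … + f^3).
≈ 14.492 × (0.6209 + 0.3855 + 0.2394) ≈ 14.492 × 1.2458 ≈ 18.054 μg/mL.

18.1 μg/mL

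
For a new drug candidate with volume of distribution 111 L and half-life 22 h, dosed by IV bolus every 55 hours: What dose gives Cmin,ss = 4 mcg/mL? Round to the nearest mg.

2068 mg

τ/t½ = 55/22 ≈ 2.5, so f = (1/2)^(55/22) ≈ 0.176777.
Cmin,ss = (D/Vd)·f/(1−f), so D = Cmin,ss·Vd·(1−f)/f.
D = 4 × 111 × (1−f)/f ≈ 4 × 111 × 4.65684 ≈ 2067.64 mg.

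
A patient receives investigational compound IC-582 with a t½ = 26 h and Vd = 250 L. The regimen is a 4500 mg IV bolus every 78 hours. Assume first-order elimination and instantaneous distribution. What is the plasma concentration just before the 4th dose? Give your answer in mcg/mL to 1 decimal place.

f = (1/2)^(τ/t½) = (1/2)^(78/26) ≈ 0.1250.
C₀ = D/Vd = 4500/250 ≈ 18.000 mcg/mL.
Before the 4th dose, 3 doses have been given. Superposition: Cmin = C₀·(f + f² + … + f^3).
≈ 18.000 × (0.1250 + 0.0156 + 0.0020) ≈ 18.000 × 0.1426 ≈ 2.567 mcg/mL.

2.6 mcg/mL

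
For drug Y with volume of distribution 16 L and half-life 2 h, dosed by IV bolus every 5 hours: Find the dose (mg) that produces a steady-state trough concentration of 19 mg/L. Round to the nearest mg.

τ/t½ = 5/2 ≈ 2.5, so f = (1/2)^(5/2) ≈ 0.176777.
Cmin,ss = (D/Vd)·f/(1−f), so D = Cmin,ss·Vd·(1−f)/f.
D = 19 × 16 × (1−f)/f ≈ 19 × 16 × 4.65684 ≈ 1415.68 mg.

1416 mg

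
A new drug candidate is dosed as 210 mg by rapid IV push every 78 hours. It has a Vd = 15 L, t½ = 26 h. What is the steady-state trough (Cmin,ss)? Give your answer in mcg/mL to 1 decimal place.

The dosing interval is 3 half-lives, so f = 2^(−3) = 0.125.
Accumulation ratio R = 1/(1 − f) = 1/0.875 = 8/7.
Single-dose peak C₀ = D/Vd = 210/15 = 14 mcg/mL.
Steady-state peak Cmax,ss = C₀·R = 14 × 8/7 ≈ 16.000 mcg/mL.
Steady-state trough Cmin,ss = Cmax,ss·f ≈ 16.000 × 0.125 ≈ 2.000 mcg/mL.

2.0 mcg/mL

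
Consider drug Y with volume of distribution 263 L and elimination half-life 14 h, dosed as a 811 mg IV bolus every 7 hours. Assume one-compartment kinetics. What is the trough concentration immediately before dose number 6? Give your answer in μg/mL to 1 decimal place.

6.1 μg/mL

f = (1/2)^(τ/t½) = (1/2)^(7/14) ≈ 0.7071.
C₀ = D/Vd = 811/263 ≈ 3.084 μg/mL.
Before the 6th dose, 5 doses have been given. Superposition: Cmin = C₀·(f + f² + … + f^5).
≈ 3.084 × (0.7071 + 0.5000 + 0.3535 + 0.2500 + 0.1768) ≈ 3.084 × 1.9874 ≈ 6.129 μg/mL.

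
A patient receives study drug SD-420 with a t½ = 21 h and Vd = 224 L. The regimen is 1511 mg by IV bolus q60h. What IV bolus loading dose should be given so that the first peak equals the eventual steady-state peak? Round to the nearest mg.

1753 mg

f = (1/2)^(60/21) ≈ 0.138011; accumulation ratio R = 1/(1−f) ≈ 1.16011.
Loading dose to hit Cmax,ss on first dose: D_load = D_maint·R ≈ 1511 × 1.16011 ≈ 1752.93 mg.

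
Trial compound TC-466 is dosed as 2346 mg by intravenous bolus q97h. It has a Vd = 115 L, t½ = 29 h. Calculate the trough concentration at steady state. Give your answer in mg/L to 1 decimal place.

2.2 mg/L

Over one 97-h interval, 97/29 ≈ 3.3448 half-lives elapse, leaving f ≈ 0.0984 of each dose.
Each bolus raises the concentration by D/Vd = 2346/115 ≈ 20.400 mg/L.
Steady-state trough Cmin,ss = C₀·f/(1−f) ≈ 20.400 × 0.0984/0.9016 ≈ 2.226 mg/L.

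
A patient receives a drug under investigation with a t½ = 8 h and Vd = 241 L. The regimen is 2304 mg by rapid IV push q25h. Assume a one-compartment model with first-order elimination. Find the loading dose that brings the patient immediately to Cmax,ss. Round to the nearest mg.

f = (1/2)^(25/8) ≈ 0.114626; accumulation ratio R = 1/(1−f) ≈ 1.12947.
Loading dose to hit Cmax,ss on first dose: D_load = D_maint·R ≈ 2304 × 1.12947 ≈ 2602.30 mg.

2602 mg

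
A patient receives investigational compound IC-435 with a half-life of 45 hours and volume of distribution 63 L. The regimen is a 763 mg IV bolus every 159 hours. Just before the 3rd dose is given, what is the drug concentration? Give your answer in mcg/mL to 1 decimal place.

f = (1/2)^(τ/t½) = (1/2)^(159/45) ≈ 0.0864.
C₀ = D/Vd = 763/63 ≈ 12.111 mcg/mL.
Before the 3rd dose, 2 doses have been given. Superposition: Cmin = C₀·(f + f²).
≈ 12.111 × (0.0864 + 0.0075) ≈ 12.111 × 0.0939 ≈ 1.137 mcg/mL.

1.1 mcg/mL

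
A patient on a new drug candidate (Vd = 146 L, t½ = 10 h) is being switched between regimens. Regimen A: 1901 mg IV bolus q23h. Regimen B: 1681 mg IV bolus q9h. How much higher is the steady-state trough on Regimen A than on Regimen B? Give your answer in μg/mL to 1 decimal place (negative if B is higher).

Regimen A: f = (1/2)^(23/10) ≈ 0.2031; Cmin,ss = (1901/146)·f/(1−f) ≈ 3.318 μg/mL.
Regimen B: f = (1/2)^(9/10) ≈ 0.5359; Cmin,ss = (1681/146)·f/(1−f) ≈ 13.295 μg/mL.
Difference ≈ 3.318 − 13.295 ≈ -9.977 μg/mL.

-10.0 μg/mL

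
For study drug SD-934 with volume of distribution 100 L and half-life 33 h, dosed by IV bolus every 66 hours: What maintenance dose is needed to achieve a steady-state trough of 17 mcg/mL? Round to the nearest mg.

τ/t½ = 66/33 ≈ 2, so f = (1/2)^(66/33) ≈ 0.250000.
Cmin,ss = (D/Vd)·f/(1−f), so D = Cmin,ss·Vd·(1−f)/f.
D = 17 × 100 × (1−f)/f ≈ 17 × 100 × 3.00000 ≈ 5100.00 mg.

5100 mg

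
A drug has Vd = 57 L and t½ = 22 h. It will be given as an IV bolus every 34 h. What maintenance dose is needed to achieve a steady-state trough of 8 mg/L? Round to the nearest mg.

τ/t½ = 34/22 ≈ 1.5455, so f = (1/2)^(34/22) ≈ 0.342588.
Cmin,ss = (D/Vd)·f/(1−f), so D = Cmin,ss·Vd·(1−f)/f.
D = 8 × 57 × (1−f)/f ≈ 8 × 57 × 1.91896 ≈ 875.05 mg.

875 mg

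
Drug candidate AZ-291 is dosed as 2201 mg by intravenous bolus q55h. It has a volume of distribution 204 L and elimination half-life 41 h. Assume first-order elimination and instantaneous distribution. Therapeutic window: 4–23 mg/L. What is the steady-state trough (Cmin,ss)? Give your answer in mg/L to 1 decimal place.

7.0 mg/L

Over one 55-h interval, 55/41 ≈ 1.3415 half-lives elapse, leaving f ≈ 0.3946 of each dose.
Single-dose peak C₀ = D/Vd = 2201/204 ≈ 10.789 mg/L.
Steady-state trough Cmin,ss = C₀·f/(1−f) ≈ 10.789 × 0.3946/0.6054 ≈ 7.032 mg/L.
Trough 7.0 mg/L vs MEC 4 mg/L: adequate.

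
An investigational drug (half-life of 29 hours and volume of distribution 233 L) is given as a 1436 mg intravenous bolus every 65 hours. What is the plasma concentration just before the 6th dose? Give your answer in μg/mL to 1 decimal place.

f = (1/2)^(τ/t½) = (1/2)^(65/29) ≈ 0.2115.
C₀ = D/Vd = 1436/233 ≈ 6.163 μg/mL.
Before the 6th dose, 5 doses have been given. Superposition: Cmin = C₀·(f + f² + … + f^5).
≈ 6.163 × (0.2115 + 0.0447 + 0.0095 + 0.0020 + 0.0004) ≈ 6.163 × 0.2681 ≈ 1.652 μg/mL.

1.7 μg/mL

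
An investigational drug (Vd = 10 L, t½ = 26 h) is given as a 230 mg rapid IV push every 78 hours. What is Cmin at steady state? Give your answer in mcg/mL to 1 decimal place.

The dosing interval is 3 half-lives, so f = 2^(−3) = 0.125.
At steady state, R = 1/(1 − 0.125) = 8/7.
Single-dose peak C₀ = D/Vd = 230/10 = 23 mcg/mL.
Steady-state peak Cmax,ss = C₀·R = 23 × 8/7 ≈ 26.286 mcg/mL.
Steady-state trough Cmin,ss = Cmax,ss·f ≈ 26.286 × 0.125 ≈ 3.286 mcg/mL.

3.3 mcg/mL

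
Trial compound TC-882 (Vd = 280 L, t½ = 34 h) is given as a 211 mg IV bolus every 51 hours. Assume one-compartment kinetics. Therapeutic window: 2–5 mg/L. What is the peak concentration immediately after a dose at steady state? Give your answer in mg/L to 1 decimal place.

Over one 51-h interval, 51/34 ≈ 1.5 half-lives elapse, leaving f ≈ 0.3536 of each dose.
At steady state, accumulation factor R = 1/(1 − e^(−kτ)) ≈ 1.5470.
Each bolus raises the concentration by D/Vd = 211/280 ≈ 0.754 mg/L.
Steady-state peak Cmax,ss = C₀·R ≈ 0.754 × 1.5470 ≈ 1.166 mg/L.
Peak 1.2 mg/L vs MTC 5 mg/L: below toxic threshold.

1.2 mg/L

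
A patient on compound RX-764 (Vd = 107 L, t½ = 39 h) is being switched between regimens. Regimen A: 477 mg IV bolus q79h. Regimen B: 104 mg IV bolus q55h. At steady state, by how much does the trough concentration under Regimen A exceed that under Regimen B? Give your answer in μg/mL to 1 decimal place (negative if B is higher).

Regimen A: f = (1/2)^(79/39) ≈ 0.2456; Cmin,ss = (477/107)·f/(1−f) ≈ 1.451 μg/mL.
Regimen B: f = (1/2)^(55/39) ≈ 0.3762; Cmin,ss = (104/107)·f/(1−f) ≈ 0.586 μg/mL.
Difference ≈ 1.451 − 0.586 ≈ 0.865 μg/mL.

0.9 μg/mL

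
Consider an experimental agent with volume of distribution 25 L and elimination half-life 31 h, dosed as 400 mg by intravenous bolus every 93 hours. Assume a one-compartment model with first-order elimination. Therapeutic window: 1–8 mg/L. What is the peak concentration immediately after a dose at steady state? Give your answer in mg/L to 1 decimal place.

τ = 93 h = 3 half-lives, so f = (1/2)^3 = 0.125.
At steady state, R = 1/(1 − 0.125) = 8/7.
Single-dose peak C₀ = D/Vd = 400/25 = 16 mg/L.
Steady-state peak Cmax,ss = C₀·R = 16 × 8/7 ≈ 18.286 mg/L.
Peak 18.3 mg/L vs MTC 8 mg/L: exceeds toxic threshold.

18.3 mg/L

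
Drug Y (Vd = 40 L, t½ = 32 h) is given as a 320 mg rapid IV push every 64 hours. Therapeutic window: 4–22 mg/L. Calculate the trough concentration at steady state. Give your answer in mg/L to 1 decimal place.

2.7 mg/L

The dosing interval is 2 half-lives, so f = 2^(−2) = 0.25.
Accumulation ratio R = 1/(1 − f) = 1/0.75 = 4/3.
Single-dose peak C₀ = D/Vd = 320/40 = 8 mg/L.
Steady-state peak Cmax,ss = C₀·R = 8 × 4/3 ≈ 10.667 mg/L.
Steady-state trough Cmin,ss = Cmax,ss·f ≈ 10.667 × 0.25 ≈ 2.667 mg/L.
Trough 2.7 mg/L vs MEC 4 mg/L: subtherapeutic.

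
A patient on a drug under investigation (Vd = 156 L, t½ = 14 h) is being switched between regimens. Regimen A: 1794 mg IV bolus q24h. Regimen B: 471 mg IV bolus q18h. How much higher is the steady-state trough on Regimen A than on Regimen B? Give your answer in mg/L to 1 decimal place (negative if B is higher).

2.9 mg/L

Regimen A: f = (1/2)^(24/14) ≈ 0.3048; Cmin,ss = (1794/156)·f/(1−f) ≈ 5.042 mg/L.
Regimen B: f = (1/2)^(18/14) ≈ 0.4102; Cmin,ss = (471/156)·f/(1−f) ≈ 2.100 mg/L.
Difference ≈ 5.042 − 2.100 ≈ 2.942 mg/L.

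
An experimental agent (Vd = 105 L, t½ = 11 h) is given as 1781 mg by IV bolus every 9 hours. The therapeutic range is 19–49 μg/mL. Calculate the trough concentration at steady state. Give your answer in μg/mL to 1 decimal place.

k = ln2/t½ = ln2/11 ≈ 0.063013 h⁻¹; fraction remaining f = e^(−kτ) = e^(−0.063013×9) ≈ 0.5672.
Each bolus raises the concentration by D/Vd = 1781/105 ≈ 16.962 μg/mL.
Steady-state trough Cmin,ss = C₀·f/(1−f) ≈ 16.962 × 0.5672/0.4328 ≈ 22.229 μg/mL.
Trough 22.2 μg/mL vs MEC 19 μg/mL: adequate.

22.2 μg/mL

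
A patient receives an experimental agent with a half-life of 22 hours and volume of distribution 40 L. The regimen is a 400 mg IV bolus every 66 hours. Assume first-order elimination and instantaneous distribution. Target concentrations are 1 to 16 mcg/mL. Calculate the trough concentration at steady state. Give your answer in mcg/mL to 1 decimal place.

τ = 66 h = 3 half-lives, so f = (1/2)^3 = 0.125.
Accumulation ratio R = 1/(1 − f) = 1/0.875 = 8/7.
Single-dose peak C₀ = D/Vd = 400/40 = 10 mcg/mL.
Steady-state peak Cmax,ss = C₀·R = 10 × 8/7 ≈ 11.429 mcg/mL.
Steady-state trough Cmin,ss = Cmax,ss·f ≈ 11.429 × 0.125 ≈ 1.429 mcg/mL.
Trough 1.4 mcg/mL vs MEC 1 mcg/mL: adequate.

1.4 mcg/mL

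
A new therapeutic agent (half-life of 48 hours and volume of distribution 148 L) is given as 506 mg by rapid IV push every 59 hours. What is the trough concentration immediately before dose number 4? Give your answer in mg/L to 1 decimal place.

2.3 mg/L

f = (1/2)^(τ/t½) = (1/2)^(59/48) ≈ 0.4266.
C₀ = D/Vd = 506/148 ≈ 3.419 mg/L.
Before the 4th dose, 3 doses have been given. Superposition: Cmin = C₀·(f + f² + … + f^3).
≈ 3.419 × (0.4266 + 0.1820 + 0.0776) ≈ 3.419 × 0.6862 ≈ 2.346 mg/L.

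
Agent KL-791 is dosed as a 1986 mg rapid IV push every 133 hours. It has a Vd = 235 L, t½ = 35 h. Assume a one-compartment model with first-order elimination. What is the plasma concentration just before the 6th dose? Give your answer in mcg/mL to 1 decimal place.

f = (1/2)^(τ/t½) = (1/2)^(133/35) ≈ 0.0718.
C₀ = D/Vd = 1986/235 ≈ 8.451 mcg/mL.
Before the 6th dose, 5 doses have been given. Superposition: Cmin = C₀·(f + f² + … + f^5).
≈ 8.451 × (0.0718 + 0.0052 + 0.0004 + 0.0000 + 0.0000) ≈ 8.451 × 0.0774 ≈ 0.654 mcg/mL.

0.7 mcg/mL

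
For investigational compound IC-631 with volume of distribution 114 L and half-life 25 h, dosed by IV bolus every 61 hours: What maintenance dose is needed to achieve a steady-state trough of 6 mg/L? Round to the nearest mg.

τ/t½ = 61/25 ≈ 2.44, so f = (1/2)^(61/25) ≈ 0.184284.
Cmin,ss = (D/Vd)·f/(1−f), so D = Cmin,ss·Vd·(1−f)/f.
D = 6 × 114 × (1−f)/f ≈ 6 × 114 × 4.42641 ≈ 3027.66 mg.

3028 mg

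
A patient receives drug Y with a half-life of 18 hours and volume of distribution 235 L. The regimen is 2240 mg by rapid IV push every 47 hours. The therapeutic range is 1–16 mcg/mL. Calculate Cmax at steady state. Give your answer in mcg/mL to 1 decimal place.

11.4 mcg/mL

Over one 47-h interval, 47/18 ≈ 2.6111 half-lives elapse, leaving f ≈ 0.1637 of each dose.
At steady state, accumulation factor R = 1/(1 − e^(−kτ)) ≈ 1.1957.
Each bolus raises the concentration by D/Vd = 2240/235 ≈ 9.532 mcg/mL.
Cmax,ss = C₀/(1 − f) ≈ 9.532/0.8363 ≈ 11.398 mcg/mL.
Peak 11.4 mcg/mL vs MTC 16 mcg/mL: below toxic threshold.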